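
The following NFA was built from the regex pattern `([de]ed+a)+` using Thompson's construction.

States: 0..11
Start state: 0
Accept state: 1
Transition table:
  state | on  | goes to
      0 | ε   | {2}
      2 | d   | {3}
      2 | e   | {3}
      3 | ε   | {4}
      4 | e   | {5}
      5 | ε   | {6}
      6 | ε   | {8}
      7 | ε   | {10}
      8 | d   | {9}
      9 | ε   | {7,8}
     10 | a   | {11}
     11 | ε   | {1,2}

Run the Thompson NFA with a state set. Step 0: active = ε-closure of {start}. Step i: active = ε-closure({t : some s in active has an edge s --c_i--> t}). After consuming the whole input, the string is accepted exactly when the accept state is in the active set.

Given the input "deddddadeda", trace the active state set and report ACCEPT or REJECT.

S₀ = ε-closure({0}) = {0,2}
'd' @ 1: {3,4}
'e' @ 2: {5,6,8}
'd' @ 3: {7,8,9,10}
'd' @ 4: {7,8,9,10}
'd' @ 5: {7,8,9,10}
'd' @ 6: {7,8,9,10}
'a' @ 7: {1,2,11}  ✓accept
'd' @ 8: {3,4}
'e' @ 9: {5,6,8}
'd' @ 10: {7,8,9,10}
'a' @ 11: {1,2,11}  ✓accept
after full input: {1,2,11}  (accept=1 in)

Answer: ACCEPT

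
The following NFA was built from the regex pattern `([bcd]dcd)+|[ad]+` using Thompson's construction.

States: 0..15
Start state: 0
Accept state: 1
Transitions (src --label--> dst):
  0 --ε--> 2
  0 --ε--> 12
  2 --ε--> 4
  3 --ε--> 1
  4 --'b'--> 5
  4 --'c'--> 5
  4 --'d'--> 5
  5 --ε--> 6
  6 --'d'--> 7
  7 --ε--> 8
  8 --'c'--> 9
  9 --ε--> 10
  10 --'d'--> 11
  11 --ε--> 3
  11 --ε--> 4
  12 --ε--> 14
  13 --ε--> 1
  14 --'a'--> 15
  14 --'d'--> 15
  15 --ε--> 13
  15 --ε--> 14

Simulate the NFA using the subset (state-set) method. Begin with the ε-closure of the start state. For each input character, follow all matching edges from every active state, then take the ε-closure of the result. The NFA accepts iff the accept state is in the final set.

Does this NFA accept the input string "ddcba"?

Answer: REJECT

Steps:
S₀ = ε-closure({0}) = {0,2,4,12,14}
'd' @ 1: {1,5,6,13,14,15}  [accepting]
'd' @ 2: {1,7,8,13,14,15}  [accepting]
'c' @ 3: {9,10}
'b' @ 4: {}  — state set empty
rest 'a' ignored (set empty)
end set {} — state 1 not in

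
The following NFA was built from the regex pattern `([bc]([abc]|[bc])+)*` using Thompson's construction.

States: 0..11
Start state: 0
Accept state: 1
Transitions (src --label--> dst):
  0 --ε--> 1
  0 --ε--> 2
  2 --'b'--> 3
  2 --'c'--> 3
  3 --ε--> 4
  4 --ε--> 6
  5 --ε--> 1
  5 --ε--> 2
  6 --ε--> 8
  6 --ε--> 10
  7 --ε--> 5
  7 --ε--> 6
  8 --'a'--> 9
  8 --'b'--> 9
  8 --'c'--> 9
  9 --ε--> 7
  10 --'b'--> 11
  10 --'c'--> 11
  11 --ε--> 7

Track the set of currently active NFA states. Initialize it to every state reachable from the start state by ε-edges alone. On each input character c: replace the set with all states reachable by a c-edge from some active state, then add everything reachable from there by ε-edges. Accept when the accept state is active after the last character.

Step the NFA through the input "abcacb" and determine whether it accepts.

Answer: REJECT

Derivation:
start: ε-closure({0}) = {0,1,2}
'a' @ 1: {}  — state set empty
rest 'bcacb' ignored (set empty)
after full input: {}  (accept=1 not in)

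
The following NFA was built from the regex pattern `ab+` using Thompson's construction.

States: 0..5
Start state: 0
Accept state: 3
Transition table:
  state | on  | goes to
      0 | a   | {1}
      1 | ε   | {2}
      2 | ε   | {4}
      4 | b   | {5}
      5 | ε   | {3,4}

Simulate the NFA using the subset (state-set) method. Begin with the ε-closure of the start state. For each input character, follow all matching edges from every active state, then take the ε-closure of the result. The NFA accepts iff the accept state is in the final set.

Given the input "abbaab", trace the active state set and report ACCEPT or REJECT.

start: ε-closure({0}) = {0}
'a' @ 1: {1,2,4}
'b' @ 2: {3,4,5}  (accept∈set)
'b' @ 3: {3,4,5}  (accept∈set)
'a' @ 4: {}  — no active states
rest 'ab' ignored (set empty)
after full input: {}  (accept=3 not in)

Answer: REJECT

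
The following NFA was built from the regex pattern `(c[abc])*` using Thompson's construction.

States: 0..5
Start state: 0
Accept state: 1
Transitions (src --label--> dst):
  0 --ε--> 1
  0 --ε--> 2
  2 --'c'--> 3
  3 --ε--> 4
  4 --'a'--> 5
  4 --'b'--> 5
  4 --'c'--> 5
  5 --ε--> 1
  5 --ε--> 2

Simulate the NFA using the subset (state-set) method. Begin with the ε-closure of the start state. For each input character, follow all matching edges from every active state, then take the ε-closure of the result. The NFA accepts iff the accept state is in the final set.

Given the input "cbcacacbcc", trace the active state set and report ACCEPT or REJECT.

Answer: ACCEPT

Steps:
S₀ = ε-closure({0}) = {0,1,2}
'c' @ 1: {3,4}
'b' @ 2: {1,2,5}  (accept∈set)
'c' @ 3: {3,4}
'a' @ 4: {1,2,5}  (accept∈set)
'c' @ 5: {3,4}
'a' @ 6: {1,2,5}  (accept∈set)
'c' @ 7: {3,4}
'b' @ 8: {1,2,5}  (accept∈set)
'c' @ 9: {3,4}
'c' @ 10: {1,2,5}  (accept∈set)
end set {1,2,5} — state 1 in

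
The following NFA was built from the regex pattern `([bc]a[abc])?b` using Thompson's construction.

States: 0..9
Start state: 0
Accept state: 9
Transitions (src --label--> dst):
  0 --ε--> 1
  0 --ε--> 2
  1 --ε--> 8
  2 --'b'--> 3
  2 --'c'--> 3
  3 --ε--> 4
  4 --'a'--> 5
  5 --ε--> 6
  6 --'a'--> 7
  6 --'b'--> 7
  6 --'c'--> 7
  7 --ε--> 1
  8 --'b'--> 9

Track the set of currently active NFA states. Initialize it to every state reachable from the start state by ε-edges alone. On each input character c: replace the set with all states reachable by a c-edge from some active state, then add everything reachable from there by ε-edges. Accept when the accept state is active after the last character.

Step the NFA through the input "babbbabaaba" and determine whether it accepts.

Answer: REJECT

Trace:
initial (ε-close {0}): {0,1,2,8}
'b' @ 1: {3,4,9}  [accepting]
'a' @ 2: {5,6}
'b' @ 3: {1,7,8}
'b' @ 4: {9}  [accepting]
'b' @ 5: {}  — no active states
rest 'abaaba' ignored (set empty)
final: {}; accept 9 not in set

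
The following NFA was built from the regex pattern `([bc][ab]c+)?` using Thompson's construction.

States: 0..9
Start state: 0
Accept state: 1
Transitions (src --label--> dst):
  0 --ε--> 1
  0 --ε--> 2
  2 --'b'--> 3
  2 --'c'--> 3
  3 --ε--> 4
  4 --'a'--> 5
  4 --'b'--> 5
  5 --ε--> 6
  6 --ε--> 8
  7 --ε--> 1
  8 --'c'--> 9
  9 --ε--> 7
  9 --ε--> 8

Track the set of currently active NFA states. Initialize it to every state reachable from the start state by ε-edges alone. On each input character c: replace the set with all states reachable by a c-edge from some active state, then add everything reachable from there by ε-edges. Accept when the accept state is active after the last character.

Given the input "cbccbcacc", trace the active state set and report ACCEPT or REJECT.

initial (ε-close {0}): {0,1,2}
'c' @ 1: {3,4}
'b' @ 2: {5,6,8}
'c' @ 3: {1,7,8,9}  (accept∈set)
'c' @ 4: {1,7,8,9}  (accept∈set)
'b' @ 5: {}  — dead — no transitions
rest 'cacc' ignored (set empty)
after full input: {}  (accept=1 not in)

Answer: REJECT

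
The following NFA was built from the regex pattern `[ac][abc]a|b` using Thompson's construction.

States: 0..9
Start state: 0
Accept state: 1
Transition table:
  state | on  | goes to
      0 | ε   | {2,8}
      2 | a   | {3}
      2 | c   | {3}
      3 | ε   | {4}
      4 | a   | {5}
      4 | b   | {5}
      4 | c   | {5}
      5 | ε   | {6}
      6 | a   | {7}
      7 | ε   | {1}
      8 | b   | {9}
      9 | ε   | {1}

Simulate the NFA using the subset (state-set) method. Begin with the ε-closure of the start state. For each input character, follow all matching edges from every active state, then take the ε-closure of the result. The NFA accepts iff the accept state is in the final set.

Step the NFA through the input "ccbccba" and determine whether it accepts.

start: ε-closure({0}) = {0,2,8}
'c' @ 1: {3,4}
'c' @ 2: {5,6}
'b' @ 3: {}  — no active states
rest 'ccba' ignored (set empty)
after full input: {}  (accept=1 not in)

Answer: REJECT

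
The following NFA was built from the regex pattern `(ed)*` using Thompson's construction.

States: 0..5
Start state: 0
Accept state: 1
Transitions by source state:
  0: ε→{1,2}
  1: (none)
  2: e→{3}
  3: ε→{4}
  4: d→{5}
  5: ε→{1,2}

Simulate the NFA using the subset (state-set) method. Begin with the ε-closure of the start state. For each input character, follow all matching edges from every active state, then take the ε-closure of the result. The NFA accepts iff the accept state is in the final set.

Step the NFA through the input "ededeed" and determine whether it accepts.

Answer: REJECT

Trace:
initial (ε-close {0}): {0,1,2}
'e' @ 1: {3,4}
'd' @ 2: {1,2,5}  [accepting]
'e' @ 3: {3,4}
'd' @ 4: {1,2,5}  [accepting]
'e' @ 5: {3,4}
'e' @ 6: {}  — state set empty
rest 'd' ignored (set empty)
final: {}; accept 1 not in set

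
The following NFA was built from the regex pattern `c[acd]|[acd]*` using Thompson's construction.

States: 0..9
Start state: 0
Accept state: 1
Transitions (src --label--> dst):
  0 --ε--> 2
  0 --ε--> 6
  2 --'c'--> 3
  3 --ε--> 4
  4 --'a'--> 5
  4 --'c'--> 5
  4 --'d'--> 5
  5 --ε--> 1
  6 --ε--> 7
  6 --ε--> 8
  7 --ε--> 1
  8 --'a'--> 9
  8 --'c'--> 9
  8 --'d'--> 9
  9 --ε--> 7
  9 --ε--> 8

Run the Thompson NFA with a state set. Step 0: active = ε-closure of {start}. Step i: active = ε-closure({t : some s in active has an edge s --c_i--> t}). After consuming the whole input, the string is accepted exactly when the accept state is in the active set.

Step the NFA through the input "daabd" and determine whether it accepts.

initial (ε-close {0}): {0,1,2,6,7,8}
'd' @ 1: {1,7,8,9}  ✓accept
'a' @ 2: {1,7,8,9}  ✓accept
'a' @ 3: {1,7,8,9}  ✓accept
'b' @ 4: {}  — dead — no transitions
rest 'd' ignored (set empty)
after full input: {}  (accept=1 not in)

Answer: REJECT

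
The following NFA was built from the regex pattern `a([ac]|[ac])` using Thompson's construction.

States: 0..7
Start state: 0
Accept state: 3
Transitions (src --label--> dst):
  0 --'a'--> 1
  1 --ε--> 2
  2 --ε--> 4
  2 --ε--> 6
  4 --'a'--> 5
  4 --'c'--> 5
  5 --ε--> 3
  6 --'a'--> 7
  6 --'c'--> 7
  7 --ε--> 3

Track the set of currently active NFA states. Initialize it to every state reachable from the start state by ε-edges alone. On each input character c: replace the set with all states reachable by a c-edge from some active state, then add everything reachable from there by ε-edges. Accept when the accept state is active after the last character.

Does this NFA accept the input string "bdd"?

Answer: REJECT

Steps:
initial (ε-close {0}): {0}
'b' @ 1: {}  — dead — no transitions
rest 'dd' ignored (set empty)
end set {} — state 3 not in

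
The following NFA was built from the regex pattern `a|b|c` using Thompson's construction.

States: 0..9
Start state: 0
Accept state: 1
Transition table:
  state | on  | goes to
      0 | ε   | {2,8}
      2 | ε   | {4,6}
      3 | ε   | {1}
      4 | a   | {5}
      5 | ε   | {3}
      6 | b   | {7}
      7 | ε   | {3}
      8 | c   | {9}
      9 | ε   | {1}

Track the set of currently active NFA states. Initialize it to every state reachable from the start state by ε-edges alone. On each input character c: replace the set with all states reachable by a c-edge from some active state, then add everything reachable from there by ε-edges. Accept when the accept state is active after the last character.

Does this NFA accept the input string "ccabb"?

Answer: REJECT

Trace:
initial (ε-close {0}): {0,2,4,6,8}
'c' @ 1: {1,9}  ✓accept
'c' @ 2: {}  — state set empty
rest 'abb' ignored (set empty)
after full input: {}  (accept=1 not in)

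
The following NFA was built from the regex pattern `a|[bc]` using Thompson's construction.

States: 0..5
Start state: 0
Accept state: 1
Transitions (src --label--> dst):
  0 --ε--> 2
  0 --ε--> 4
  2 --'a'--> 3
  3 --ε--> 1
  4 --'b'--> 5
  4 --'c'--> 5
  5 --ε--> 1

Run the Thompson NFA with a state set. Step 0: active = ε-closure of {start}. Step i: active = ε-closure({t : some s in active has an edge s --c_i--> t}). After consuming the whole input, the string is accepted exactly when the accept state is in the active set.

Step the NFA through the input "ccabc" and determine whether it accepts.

Answer: REJECT

Trace:
initial (ε-close {0}): {0,2,4}
'c' @ 1: {1,5}  (accept∈set)
'c' @ 2: {}  — state set empty
rest 'abc' ignored (set empty)
final: {}; accept 1 not in set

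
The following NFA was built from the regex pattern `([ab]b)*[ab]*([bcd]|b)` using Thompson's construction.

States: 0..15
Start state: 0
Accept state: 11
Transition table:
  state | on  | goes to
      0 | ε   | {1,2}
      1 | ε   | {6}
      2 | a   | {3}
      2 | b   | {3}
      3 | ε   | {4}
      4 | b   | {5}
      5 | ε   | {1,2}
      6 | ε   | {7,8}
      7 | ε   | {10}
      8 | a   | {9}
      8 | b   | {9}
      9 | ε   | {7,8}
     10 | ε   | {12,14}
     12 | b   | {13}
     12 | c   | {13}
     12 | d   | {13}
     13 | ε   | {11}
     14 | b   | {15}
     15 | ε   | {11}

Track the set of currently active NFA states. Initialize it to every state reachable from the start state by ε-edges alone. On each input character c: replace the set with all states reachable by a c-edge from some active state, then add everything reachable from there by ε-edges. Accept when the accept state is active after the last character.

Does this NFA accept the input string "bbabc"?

Answer: ACCEPT

Steps:
S₀ = ε-closure({0}) = {0,1,2,6,7,8,10,12,14}
'b' @ 1: {3,4,7,8,9,10,11,12,13,14,15}  (accept∈set)
'b' @ 2: {1,2,5,6,7,8,9,10,11,12,13,14,15}  (accept∈set)
'a' @ 3: {3,4,7,8,9,10,12,14}
'b' @ 4: {1,2,5,6,7,8,9,10,11,12,13,14,15}  (accept∈set)
'c' @ 5: {11,13}  (accept∈set)
after full input: {11,13}  (accept=11 in)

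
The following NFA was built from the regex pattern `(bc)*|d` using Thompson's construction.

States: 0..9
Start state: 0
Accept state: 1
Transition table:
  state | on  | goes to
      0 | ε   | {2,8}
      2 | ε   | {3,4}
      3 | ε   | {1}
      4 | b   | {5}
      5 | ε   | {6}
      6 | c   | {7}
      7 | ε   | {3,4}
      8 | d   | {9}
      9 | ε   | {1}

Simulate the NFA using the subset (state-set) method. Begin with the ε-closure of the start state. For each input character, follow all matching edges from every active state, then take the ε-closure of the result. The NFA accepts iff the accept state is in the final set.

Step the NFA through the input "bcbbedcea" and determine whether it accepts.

S₀ = ε-closure({0}) = {0,1,2,3,4,8}
'b' @ 1: {5,6}
'c' @ 2: {1,3,4,7}  ✓accept
'b' @ 3: {5,6}
'b' @ 4: {}  — state set empty
rest 'edcea' ignored (set empty)
after full input: {}  (accept=1 not in)

Answer: REJECT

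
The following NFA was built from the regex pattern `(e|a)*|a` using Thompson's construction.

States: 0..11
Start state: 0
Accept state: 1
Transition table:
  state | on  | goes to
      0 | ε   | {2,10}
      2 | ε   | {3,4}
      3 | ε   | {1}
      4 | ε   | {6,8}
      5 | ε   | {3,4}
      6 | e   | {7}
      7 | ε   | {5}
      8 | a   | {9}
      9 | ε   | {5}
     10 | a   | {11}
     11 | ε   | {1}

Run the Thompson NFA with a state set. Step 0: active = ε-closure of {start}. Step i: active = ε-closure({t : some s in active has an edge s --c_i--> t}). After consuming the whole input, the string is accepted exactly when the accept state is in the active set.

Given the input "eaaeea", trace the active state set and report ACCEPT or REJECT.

S₀ = ε-closure({0}) = {0,1,2,3,4,6,8,10}
'e' @ 1: {1,3,4,5,6,7,8}  ✓accept
'a' @ 2: {1,3,4,5,6,8,9}  ✓accept
'a' @ 3: {1,3,4,5,6,8,9}  ✓accept
'e' @ 4: {1,3,4,5,6,7,8}  ✓accept
'e' @ 5: {1,3,4,5,6,7,8}  ✓accept
'a' @ 6: {1,3,4,5,6,8,9}  ✓accept
after full input: {1,3,4,5,6,8,9}  (accept=1 in)

Answer: ACCEPT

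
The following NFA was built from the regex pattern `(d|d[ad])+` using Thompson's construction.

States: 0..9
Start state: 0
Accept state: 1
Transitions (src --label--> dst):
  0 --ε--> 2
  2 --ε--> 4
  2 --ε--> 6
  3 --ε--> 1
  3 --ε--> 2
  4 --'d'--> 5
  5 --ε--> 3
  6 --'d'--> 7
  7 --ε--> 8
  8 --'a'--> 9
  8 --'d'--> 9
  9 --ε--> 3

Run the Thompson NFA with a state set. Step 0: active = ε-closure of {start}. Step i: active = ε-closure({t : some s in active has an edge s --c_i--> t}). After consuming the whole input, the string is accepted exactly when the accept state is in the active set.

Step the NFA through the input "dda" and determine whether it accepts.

initial (ε-close {0}): {0,2,4,6}
'd' @ 1: {1,2,3,4,5,6,7,8}  (accept∈set)
'd' @ 2: {1,2,3,4,5,6,7,8,9}  (accept∈set)
'a' @ 3: {1,2,3,4,6,9}  (accept∈set)
final: {1,2,3,4,6,9}; accept 1 in set

Answer: ACCEPT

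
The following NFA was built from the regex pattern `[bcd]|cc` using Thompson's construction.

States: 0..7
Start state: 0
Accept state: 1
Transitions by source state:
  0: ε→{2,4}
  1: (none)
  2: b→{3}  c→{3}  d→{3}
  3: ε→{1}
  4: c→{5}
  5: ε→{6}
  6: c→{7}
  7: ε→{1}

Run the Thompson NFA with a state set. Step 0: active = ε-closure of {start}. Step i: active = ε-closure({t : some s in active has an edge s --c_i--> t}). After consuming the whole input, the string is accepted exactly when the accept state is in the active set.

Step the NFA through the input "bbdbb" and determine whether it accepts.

start: ε-closure({0}) = {0,2,4}
'b' @ 1: {1,3}  [accepting]
'b' @ 2: {}  — dead — no transitions
rest 'dbb' ignored (set empty)
end set {} — state 1 not in

Answer: REJECT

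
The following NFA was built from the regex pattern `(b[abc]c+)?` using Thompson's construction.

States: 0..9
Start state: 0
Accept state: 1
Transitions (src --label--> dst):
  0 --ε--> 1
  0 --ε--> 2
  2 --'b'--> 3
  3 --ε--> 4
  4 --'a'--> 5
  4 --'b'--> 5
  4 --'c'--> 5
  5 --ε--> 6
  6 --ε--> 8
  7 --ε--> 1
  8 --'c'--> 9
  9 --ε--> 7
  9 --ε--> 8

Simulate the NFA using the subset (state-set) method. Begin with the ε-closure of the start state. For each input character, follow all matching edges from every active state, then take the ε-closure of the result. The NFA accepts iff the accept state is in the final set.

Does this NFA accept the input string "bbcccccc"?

Answer: ACCEPT

Trace:
initial (ε-close {0}): {0,1,2}
'b' @ 1: {3,4}
'b' @ 2: {5,6,8}
'c' @ 3: {1,7,8,9}  (accept∈set)
'c' @ 4: {1,7,8,9}  (accept∈set)
'c' @ 5: {1,7,8,9}  (accept∈set)
'c' @ 6: {1,7,8,9}  (accept∈set)
'c' @ 7: {1,7,8,9}  (accept∈set)
'c' @ 8: {1,7,8,9}  (accept∈set)
end set {1,7,8,9} — state 1 in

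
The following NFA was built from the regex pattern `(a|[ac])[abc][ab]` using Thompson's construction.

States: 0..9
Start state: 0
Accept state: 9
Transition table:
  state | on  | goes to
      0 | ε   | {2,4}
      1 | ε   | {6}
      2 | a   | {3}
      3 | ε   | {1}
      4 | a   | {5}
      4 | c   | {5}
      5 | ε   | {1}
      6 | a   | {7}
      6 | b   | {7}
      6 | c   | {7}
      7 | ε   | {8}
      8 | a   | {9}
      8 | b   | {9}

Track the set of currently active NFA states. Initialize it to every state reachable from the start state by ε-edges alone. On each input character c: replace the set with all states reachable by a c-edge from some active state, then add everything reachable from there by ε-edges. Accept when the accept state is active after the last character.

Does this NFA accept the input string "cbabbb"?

Answer: REJECT

Derivation:
initial (ε-close {0}): {0,2,4}
'c' @ 1: {1,5,6}
'b' @ 2: {7,8}
'a' @ 3: {9}  (accept∈set)
'b' @ 4: {}  — state set empty
rest 'bb' ignored (set empty)
after full input: {}  (accept=9 not in)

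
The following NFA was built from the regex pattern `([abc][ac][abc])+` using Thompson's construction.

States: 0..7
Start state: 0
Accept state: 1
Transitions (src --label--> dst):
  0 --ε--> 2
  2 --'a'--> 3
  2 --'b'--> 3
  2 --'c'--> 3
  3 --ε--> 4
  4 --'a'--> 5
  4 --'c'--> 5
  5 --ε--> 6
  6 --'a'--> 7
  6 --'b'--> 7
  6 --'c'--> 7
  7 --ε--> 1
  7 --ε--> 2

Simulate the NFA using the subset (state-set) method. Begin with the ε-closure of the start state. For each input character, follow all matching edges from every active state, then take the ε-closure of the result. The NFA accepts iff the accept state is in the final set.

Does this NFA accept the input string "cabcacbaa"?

Answer: ACCEPT

Trace:
S₀ = ε-closure({0}) = {0,2}
'c' @ 1: {3,4}
'a' @ 2: {5,6}
'b' @ 3: {1,2,7}  (accept∈set)
'c' @ 4: {3,4}
'a' @ 5: {5,6}
'c' @ 6: {1,2,7}  (accept∈set)
'b' @ 7: {3,4}
'a' @ 8: {5,6}
'a' @ 9: {1,2,7}  (accept∈set)
after full input: {1,2,7}  (accept=1 in)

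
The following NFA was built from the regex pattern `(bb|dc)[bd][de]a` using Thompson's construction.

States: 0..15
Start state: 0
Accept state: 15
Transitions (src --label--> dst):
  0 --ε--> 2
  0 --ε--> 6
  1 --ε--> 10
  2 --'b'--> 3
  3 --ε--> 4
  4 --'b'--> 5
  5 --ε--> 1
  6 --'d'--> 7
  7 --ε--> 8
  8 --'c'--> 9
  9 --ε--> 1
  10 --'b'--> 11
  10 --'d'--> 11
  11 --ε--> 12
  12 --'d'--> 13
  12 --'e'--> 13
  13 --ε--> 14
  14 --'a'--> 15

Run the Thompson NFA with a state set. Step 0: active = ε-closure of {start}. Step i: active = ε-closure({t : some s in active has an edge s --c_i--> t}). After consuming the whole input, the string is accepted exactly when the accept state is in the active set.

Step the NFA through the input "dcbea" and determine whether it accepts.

Answer: ACCEPT

Steps:
start: ε-closure({0}) = {0,2,6}
'd' @ 1: {7,8}
'c' @ 2: {1,9,10}
'b' @ 3: {11,12}
'e' @ 4: {13,14}
'a' @ 5: {15}  (accept∈set)
after full input: {15}  (accept=15 in)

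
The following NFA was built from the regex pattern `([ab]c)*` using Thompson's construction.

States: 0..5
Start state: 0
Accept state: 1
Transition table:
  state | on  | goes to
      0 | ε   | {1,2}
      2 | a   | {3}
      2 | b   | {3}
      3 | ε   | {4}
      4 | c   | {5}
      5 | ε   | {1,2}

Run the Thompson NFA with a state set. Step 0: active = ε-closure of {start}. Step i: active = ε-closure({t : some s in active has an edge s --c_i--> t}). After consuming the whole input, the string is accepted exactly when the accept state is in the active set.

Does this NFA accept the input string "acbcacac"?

Answer: ACCEPT

Steps:
start: ε-closure({0}) = {0,1,2}
'a' @ 1: {3,4}
'c' @ 2: {1,2,5}  ✓accept
'b' @ 3: {3,4}
'c' @ 4: {1,2,5}  ✓accept
'a' @ 5: {3,4}
'c' @ 6: {1,2,5}  ✓accept
'a' @ 7: {3,4}
'c' @ 8: {1,2,5}  ✓accept
end set {1,2,5} — state 1 in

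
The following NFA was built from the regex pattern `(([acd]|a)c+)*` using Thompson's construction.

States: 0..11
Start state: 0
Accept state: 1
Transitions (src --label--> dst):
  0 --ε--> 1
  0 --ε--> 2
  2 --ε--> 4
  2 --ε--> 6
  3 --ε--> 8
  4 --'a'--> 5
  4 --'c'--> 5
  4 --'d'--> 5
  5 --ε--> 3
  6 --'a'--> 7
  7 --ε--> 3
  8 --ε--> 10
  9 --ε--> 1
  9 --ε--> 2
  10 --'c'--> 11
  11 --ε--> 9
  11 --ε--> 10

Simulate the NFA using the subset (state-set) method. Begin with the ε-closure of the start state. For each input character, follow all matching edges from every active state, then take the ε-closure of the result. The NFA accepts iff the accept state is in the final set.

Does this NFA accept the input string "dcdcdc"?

S₀ = ε-closure({0}) = {0,1,2,4,6}
'd' @ 1: {3,5,8,10}
'c' @ 2: {1,2,4,6,9,10,11}  (accept∈set)
'd' @ 3: {3,5,8,10}
'c' @ 4: {1,2,4,6,9,10,11}  (accept∈set)
'd' @ 5: {3,5,8,10}
'c' @ 6: {1,2,4,6,9,10,11}  (accept∈set)
final: {1,2,4,6,9,10,11}; accept 1 in set

Answer: ACCEPT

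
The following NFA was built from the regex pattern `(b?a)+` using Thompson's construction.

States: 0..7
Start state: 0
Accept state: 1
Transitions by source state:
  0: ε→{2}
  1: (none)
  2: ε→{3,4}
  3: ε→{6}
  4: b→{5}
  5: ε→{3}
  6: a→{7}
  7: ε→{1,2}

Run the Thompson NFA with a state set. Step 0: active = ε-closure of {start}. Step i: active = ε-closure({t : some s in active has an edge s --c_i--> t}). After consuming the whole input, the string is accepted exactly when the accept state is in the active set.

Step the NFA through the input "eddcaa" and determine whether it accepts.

S₀ = ε-closure({0}) = {0,2,3,4,6}
'e' @ 1: {}  — dead — no transitions
rest 'ddcaa' ignored (set empty)
end set {} — state 1 not in

Answer: REJECT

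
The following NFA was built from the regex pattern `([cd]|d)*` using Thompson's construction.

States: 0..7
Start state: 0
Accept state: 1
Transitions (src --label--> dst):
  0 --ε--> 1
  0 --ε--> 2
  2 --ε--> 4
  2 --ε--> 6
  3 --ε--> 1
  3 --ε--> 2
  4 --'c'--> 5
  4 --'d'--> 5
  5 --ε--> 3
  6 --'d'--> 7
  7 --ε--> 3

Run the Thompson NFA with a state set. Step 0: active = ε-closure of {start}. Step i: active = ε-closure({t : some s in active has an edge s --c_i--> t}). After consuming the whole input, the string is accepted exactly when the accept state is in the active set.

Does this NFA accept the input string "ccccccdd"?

Answer: ACCEPT

Derivation:
S₀ = ε-closure({0}) = {0,1,2,4,6}
'c' @ 1: {1,2,3,4,5,6}  ✓accept
'c' @ 2: {1,2,3,4,5,6}  ✓accept
'c' @ 3: {1,2,3,4,5,6}  ✓accept
'c' @ 4: {1,2,3,4,5,6}  ✓accept
'c' @ 5: {1,2,3,4,5,6}  ✓accept
'c' @ 6: {1,2,3,4,5,6}  ✓accept
'd' @ 7: {1,2,3,4,5,6,7}  ✓accept
'd' @ 8: {1,2,3,4,5,6,7}  ✓accept
final: {1,2,3,4,5,6,7}; accept 1 in set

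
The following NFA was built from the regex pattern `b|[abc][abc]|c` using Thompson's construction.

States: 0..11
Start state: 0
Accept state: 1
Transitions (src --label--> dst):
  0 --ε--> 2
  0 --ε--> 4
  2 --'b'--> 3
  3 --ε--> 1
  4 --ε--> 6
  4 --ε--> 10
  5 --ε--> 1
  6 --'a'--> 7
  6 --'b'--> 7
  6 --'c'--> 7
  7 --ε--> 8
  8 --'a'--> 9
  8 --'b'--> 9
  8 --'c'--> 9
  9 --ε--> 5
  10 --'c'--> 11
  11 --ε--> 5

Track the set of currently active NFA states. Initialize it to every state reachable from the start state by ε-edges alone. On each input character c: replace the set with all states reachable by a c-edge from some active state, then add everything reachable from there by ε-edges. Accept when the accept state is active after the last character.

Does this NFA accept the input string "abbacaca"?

start: ε-closure({0}) = {0,2,4,6,10}
'a' @ 1: {7,8}
'b' @ 2: {1,5,9}  (accept∈set)
'b' @ 3: {}  — state set empty
rest 'acaca' ignored (set empty)
final: {}; accept 1 not in set

Answer: REJECT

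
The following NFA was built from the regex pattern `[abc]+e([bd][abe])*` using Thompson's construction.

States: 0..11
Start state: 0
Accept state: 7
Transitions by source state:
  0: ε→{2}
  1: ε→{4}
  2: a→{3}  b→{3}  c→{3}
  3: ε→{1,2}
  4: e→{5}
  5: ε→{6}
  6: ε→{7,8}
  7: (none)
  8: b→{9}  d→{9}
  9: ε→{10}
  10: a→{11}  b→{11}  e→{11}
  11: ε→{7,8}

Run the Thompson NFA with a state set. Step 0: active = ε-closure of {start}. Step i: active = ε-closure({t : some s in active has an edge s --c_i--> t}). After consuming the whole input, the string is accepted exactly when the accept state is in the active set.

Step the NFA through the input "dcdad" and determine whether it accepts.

Answer: REJECT

Steps:
S₀ = ε-closure({0}) = {0,2}
'd' @ 1: {}  — dead — no transitions
rest 'cdad' ignored (set empty)
after full input: {}  (accept=7 not in)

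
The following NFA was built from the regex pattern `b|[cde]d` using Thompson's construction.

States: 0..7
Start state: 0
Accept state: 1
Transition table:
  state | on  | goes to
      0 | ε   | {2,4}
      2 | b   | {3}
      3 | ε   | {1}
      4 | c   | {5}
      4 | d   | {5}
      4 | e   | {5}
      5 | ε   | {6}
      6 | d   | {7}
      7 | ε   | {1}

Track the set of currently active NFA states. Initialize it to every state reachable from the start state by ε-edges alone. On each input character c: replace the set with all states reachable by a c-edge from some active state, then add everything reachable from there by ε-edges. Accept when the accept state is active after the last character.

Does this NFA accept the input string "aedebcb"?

S₀ = ε-closure({0}) = {0,2,4}
'a' @ 1: {}  — dead — no transitions
rest 'edebcb' ignored (set empty)
final: {}; accept 1 not in set

Answer: REJECT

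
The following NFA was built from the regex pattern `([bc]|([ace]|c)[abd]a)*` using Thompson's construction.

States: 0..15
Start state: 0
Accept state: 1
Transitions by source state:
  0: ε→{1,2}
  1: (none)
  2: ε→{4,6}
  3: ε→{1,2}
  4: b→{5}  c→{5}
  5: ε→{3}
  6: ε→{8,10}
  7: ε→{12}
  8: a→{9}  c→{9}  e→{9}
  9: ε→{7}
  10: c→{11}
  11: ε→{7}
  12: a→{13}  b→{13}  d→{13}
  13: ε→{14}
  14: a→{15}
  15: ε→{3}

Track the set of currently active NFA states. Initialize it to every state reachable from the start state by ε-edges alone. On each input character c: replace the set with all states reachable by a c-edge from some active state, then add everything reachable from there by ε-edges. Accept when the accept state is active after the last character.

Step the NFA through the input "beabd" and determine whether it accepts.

Answer: REJECT

Derivation:
start: ε-closure({0}) = {0,1,2,4,6,8,10}
'b' @ 1: {1,2,3,4,5,6,8,10}  (accept∈set)
'e' @ 2: {7,9,12}
'a' @ 3: {13,14}
'b' @ 4: {}  — state set empty
rest 'd' ignored (set empty)
after full input: {}  (accept=1 not in)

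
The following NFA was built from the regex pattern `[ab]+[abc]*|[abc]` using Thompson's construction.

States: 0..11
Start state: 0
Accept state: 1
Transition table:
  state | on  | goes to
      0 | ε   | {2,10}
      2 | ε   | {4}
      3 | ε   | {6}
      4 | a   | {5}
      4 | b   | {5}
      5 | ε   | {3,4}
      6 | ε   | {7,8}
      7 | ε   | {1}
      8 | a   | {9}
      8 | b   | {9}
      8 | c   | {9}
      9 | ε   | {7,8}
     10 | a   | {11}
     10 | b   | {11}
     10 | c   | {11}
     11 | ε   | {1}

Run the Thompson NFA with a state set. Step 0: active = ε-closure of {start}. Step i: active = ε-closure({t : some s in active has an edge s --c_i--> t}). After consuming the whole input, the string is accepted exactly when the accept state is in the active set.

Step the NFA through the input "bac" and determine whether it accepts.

Answer: ACCEPT

Derivation:
start: ε-closure({0}) = {0,2,4,10}
'b' @ 1: {1,3,4,5,6,7,8,11}  ✓accept
'a' @ 2: {1,3,4,5,6,7,8,9}  ✓accept
'c' @ 3: {1,7,8,9}  ✓accept
after full input: {1,7,8,9}  (accept=1 in)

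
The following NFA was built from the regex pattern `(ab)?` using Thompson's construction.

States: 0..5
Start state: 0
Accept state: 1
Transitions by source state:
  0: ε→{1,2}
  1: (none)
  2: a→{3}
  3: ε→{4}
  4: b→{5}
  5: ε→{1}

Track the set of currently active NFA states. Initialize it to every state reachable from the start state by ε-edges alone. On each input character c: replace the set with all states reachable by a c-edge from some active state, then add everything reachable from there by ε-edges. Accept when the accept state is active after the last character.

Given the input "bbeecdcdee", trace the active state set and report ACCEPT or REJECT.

Answer: REJECT

Derivation:
initial (ε-close {0}): {0,1,2}
'b' @ 1: {}  — dead — no transitions
rest 'beecdcdee' ignored (set empty)
after full input: {}  (accept=1 not in)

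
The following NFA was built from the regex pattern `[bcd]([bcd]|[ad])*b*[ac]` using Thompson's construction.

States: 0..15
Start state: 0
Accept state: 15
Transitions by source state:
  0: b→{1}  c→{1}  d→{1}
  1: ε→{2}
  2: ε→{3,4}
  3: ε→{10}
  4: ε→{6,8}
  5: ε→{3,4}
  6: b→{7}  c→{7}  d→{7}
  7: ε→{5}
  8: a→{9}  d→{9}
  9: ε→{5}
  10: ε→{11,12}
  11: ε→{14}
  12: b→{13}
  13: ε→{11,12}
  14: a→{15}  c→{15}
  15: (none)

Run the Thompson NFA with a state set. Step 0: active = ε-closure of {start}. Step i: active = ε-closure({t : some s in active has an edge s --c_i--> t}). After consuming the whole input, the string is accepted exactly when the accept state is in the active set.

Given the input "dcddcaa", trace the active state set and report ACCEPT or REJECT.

start: ε-closure({0}) = {0}
'd' @ 1: {1,2,3,4,6,8,10,11,12,14}
'c' @ 2: {3,4,5,6,7,8,10,11,12,14,15}  ✓accept
'd' @ 3: {3,4,5,6,7,8,9,10,11,12,14}
'd' @ 4: {3,4,5,6,7,8,9,10,11,12,14}
'c' @ 5: {3,4,5,6,7,8,10,11,12,14,15}  ✓accept
'a' @ 6: {3,4,5,6,8,9,10,11,12,14,15}  ✓accept
'a' @ 7: {3,4,5,6,8,9,10,11,12,14,15}  ✓accept
after full input: {3,4,5,6,8,9,10,11,12,14,15}  (accept=15 in)

Answer: ACCEPT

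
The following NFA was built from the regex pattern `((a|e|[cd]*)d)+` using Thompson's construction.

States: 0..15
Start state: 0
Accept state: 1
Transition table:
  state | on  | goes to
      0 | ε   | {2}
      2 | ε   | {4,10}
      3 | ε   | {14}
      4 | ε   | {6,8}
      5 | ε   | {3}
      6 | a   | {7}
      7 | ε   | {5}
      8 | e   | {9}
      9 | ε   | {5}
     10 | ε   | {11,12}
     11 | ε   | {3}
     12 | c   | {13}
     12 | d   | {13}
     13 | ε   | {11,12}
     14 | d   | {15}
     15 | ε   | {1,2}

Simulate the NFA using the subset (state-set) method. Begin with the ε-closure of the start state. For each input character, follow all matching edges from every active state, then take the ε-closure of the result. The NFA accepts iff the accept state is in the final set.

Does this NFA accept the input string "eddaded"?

Answer: ACCEPT

Trace:
start: ε-closure({0}) = {0,2,3,4,6,8,10,11,12,14}
'e' @ 1: {3,5,9,14}
'd' @ 2: {1,2,3,4,6,8,10,11,12,14,15}  (accept∈set)
'd' @ 3: {1,2,3,4,6,8,10,11,12,13,14,15}  (accept∈set)
'a' @ 4: {3,5,7,14}
'd' @ 5: {1,2,3,4,6,8,10,11,12,14,15}  (accept∈set)
'e' @ 6: {3,5,9,14}
'd' @ 7: {1,2,3,4,6,8,10,11,12,14,15}  (accept∈set)
after full input: {1,2,3,4,6,8,10,11,12,14,15}  (accept=1 in)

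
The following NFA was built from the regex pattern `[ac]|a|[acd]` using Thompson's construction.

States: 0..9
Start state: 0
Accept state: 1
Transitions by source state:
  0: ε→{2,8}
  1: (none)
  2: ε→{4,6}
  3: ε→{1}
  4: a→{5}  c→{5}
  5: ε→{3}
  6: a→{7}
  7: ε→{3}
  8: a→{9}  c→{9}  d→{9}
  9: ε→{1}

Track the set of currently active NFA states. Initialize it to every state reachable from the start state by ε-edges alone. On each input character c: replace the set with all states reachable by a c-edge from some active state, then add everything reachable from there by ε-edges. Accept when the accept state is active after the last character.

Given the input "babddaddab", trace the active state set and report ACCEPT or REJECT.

start: ε-closure({0}) = {0,2,4,6,8}
'b' @ 1: {}  — state set empty
rest 'abddaddab' ignored (set empty)
end set {} — state 1 not in

Answer: REJECT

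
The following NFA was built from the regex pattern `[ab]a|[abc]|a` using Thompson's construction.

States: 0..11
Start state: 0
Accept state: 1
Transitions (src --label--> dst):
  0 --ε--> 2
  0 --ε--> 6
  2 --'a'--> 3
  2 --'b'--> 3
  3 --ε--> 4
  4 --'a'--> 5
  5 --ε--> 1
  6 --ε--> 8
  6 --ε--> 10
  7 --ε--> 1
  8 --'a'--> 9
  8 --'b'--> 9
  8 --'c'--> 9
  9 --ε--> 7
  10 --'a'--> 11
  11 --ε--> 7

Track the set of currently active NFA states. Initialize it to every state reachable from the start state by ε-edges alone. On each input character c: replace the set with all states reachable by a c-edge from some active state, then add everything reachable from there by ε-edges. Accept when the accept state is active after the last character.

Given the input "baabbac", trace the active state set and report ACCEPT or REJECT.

S₀ = ε-closure({0}) = {0,2,6,8,10}
'b' @ 1: {1,3,4,7,9}  ✓accept
'a' @ 2: {1,5}  ✓accept
'a' @ 3: {}  — state set empty
rest 'bbac' ignored (set empty)
after full input: {}  (accept=1 not in)

Answer: REJECT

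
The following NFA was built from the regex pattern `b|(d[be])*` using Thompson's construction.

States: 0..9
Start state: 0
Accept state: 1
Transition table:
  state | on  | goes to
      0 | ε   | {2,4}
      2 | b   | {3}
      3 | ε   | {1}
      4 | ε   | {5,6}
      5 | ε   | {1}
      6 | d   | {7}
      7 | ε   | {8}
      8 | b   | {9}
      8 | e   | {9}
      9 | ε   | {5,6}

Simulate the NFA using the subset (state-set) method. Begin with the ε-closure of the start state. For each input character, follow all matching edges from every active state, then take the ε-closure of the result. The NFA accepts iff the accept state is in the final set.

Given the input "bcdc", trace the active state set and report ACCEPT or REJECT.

Answer: REJECT

Derivation:
start: ε-closure({0}) = {0,1,2,4,5,6}
'b' @ 1: {1,3}  [accepting]
'c' @ 2: {}  — no active states
rest 'dc' ignored (set empty)
end set {} — state 1 not in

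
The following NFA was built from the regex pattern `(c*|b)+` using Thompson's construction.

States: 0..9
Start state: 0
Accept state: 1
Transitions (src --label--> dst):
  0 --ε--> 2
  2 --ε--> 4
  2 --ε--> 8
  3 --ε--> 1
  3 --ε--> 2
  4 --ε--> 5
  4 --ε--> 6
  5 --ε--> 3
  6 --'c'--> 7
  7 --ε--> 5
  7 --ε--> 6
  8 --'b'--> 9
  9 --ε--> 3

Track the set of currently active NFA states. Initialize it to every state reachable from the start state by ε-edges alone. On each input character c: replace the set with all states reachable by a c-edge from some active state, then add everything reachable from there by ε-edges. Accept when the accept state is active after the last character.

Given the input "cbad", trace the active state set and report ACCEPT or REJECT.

S₀ = ε-closure({0}) = {0,1,2,3,4,5,6,8}
'c' @ 1: {1,2,3,4,5,6,7,8}  [accepting]
'b' @ 2: {1,2,3,4,5,6,8,9}  [accepting]
'a' @ 3: {}  — state set empty
rest 'd' ignored (set empty)
end set {} — state 1 not in

Answer: REJECT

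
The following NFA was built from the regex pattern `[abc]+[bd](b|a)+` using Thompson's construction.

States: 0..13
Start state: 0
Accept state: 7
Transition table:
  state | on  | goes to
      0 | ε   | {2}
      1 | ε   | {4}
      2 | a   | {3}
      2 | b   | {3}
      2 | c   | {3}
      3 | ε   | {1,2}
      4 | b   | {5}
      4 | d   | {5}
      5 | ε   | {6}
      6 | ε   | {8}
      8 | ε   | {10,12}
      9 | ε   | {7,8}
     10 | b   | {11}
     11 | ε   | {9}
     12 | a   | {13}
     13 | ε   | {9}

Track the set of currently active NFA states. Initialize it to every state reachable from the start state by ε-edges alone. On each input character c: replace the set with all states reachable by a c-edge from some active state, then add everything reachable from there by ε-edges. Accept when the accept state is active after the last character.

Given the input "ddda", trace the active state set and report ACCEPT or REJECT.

initial (ε-close {0}): {0,2}
'd' @ 1: {}  — state set empty
rest 'dda' ignored (set empty)
after full input: {}  (accept=7 not in)

Answer: REJECT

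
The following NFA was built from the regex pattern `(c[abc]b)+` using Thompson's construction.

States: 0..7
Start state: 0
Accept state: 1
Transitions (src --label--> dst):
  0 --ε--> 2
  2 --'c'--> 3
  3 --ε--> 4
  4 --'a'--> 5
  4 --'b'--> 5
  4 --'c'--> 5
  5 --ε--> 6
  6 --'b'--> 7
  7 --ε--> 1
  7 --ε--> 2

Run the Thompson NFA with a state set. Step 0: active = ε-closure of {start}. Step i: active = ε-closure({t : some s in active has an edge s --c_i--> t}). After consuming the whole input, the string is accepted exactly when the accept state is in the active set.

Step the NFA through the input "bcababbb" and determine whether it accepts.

Answer: REJECT

Derivation:
initial (ε-close {0}): {0,2}
'b' @ 1: {}  — state set empty
rest 'cababbb' ignored (set empty)
final: {}; accept 1 not in set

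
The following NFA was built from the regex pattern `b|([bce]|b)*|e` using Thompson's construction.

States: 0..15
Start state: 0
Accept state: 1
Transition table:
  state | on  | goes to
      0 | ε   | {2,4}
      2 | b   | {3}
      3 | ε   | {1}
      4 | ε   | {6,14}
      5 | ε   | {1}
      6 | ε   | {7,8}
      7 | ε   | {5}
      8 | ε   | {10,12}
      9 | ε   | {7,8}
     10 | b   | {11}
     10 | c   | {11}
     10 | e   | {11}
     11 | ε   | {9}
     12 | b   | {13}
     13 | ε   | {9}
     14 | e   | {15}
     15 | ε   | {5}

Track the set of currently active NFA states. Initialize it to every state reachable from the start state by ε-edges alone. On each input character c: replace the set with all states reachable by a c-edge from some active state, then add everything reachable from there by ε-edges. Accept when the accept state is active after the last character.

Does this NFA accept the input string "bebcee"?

S₀ = ε-closure({0}) = {0,1,2,4,5,6,7,8,10,12,14}
'b' @ 1: {1,3,5,7,8,9,10,11,12,13}  (accept∈set)
'e' @ 2: {1,5,7,8,9,10,11,12}  (accept∈set)
'b' @ 3: {1,5,7,8,9,10,11,12,13}  (accept∈set)
'c' @ 4: {1,5,7,8,9,10,11,12}  (accept∈set)
'e' @ 5: {1,5,7,8,9,10,11,12}  (accept∈set)
'e' @ 6: {1,5,7,8,9,10,11,12}  (accept∈set)
final: {1,5,7,8,9,10,11,12}; accept 1 in set

Answer: ACCEPT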